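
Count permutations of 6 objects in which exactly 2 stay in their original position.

Choose which 2 elements are fixed: C(6,2) = 15.
Derange the remaining 4 using D(j) = (j-1)(D(j-1) + D(j-2)), D(0)=1, D(1)=0: D(2)=1, D(3)=2, D(4)=9.
Total: 15 x 9.

Final answer: C(6,2) D(4) = 135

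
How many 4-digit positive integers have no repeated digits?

First digit: 9 (not 0). Second: 9 (not first). Third: 8, etc.
Total: 9 x 9 x 8 x 7.

Final answer: 4536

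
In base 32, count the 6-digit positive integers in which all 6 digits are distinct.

First digit: 31 (nonzero). Second: 31 (not first). Third: 30, etc.
Total: 31 x 31 x 30 x 29 x 28 x 27.

Final answer: 632068920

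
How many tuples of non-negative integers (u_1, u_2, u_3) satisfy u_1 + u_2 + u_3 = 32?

Stars and bars with 32 stars and 2 bars:
C(32+3-1, 3-1) = C(34,2).

Final answer: C(34,2) = 561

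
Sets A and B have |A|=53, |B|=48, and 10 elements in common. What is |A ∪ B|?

|A union B| = |A| + |B| - |A intersect B| = 53 + 48 - 10.

Final answer: 91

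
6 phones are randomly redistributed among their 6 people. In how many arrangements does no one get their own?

D(n) = (n-1)(D(n-1) + D(n-2)), D(0)=1, D(1)=0.
D(2) = 1 x (0 + 1) = 1
D(3) = 2 x (1 + 0) = 2
D(4) = 3 x (2 + 1) = 9
D(5) = 4 x (9 + 2) = 44
D(6) = 5 x (D(5) + D(4)) = 5 x (44 + 9)

Final answer: D(6) = 265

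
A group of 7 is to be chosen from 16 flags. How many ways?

C(16,7) = 16!/(7! x 9!).

Final answer: \binom{16}{7} = 11440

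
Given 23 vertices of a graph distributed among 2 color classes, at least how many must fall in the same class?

By pigeonhole with 23 objects and 2 categories: ceiling(23/2).

Final answer: 12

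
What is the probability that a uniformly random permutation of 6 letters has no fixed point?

Use the recurrence D(n) = (n-1)(D(n-1) + D(n-2)) with D(0)=1, D(1)=0.
Building up: D(2)=1, D(3)=2, D(4)=9, D(5)=44, D(6)=265.
Total arrangements: 6! = 720.
Probability = D(6)/6! = 53/144.

Final answer: D(6)/6! = 265/720 = 0.368056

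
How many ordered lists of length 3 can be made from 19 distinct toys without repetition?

P(19,3) = 19!/(19-3)! = 19!/16!.

Final answer: P(19,3) = 5814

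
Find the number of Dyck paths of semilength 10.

Total monotonic paths to (10,10): C(20,10) = 184756.
Paths that cross above y=x (reflection bijection): C(20,11) = 167960.
Valid Dyck paths: 184756 - 167960.
(This is the Catalan number C_{10}.)

Final answer: C_{10} = 16796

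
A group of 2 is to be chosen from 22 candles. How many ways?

C(22,2) = 22!/(2! x (22-2)!).

Final answer: C(22,2) = 231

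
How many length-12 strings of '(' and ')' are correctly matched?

This is a standard Catalan-number count: the answer is C_n. Here n = 6 (pairs).
C_n = C(2n,n)/(n+1), so C_{6} = C(12,6)/7 = 924/7.

Final answer: C_{6} = 132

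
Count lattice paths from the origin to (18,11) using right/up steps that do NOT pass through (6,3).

Total paths to (18,11): C(29,11) = 34597290.
Paths through (6,3): C(9,3) x C(20,8) = 10581480.
Avoiding (6,3): 34597290 - 10581480.

Final answer: 24015810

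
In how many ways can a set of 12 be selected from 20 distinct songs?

C(20,12) = 20!/(12! x 8!).

Final answer: \binom{20}{12} = 125970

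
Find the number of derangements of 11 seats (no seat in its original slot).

D(n) = (n-1)(D(n-1) + D(n-2)), D(0)=1, D(1)=0.
D(2) = 1 x (0 + 1) = 1
D(3) = 2 x (1 + 0) = 2
D(4) = 3 x (2 + 1) = 9
D(5) = 4 x (9 + 2) = 44
D(6) = 5 x (44 + 9) = 265
D(7) = 6 x (265 + 44) = 1854
D(8) = 7 x (1854 + 265) = 14833
D(9) = 8 x (14833 + 1854) = 133496
D(10) = 9 x (133496 + 14833) = 1334961
D(11) = 10 x (D(10) + D(9)) = 10 x (1334961 + 133496)

Final answer: D(11) = 14684570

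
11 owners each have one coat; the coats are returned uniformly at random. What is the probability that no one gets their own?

Use the recurrence D(n) = (n-1)(D(n-1) + D(n-2)) with D(0)=1, D(1)=0.
Building up: D(2)=1, D(3)=2, D(4)=9, D(5)=44, D(6)=265, D(7)=1854, D(8)=14833, D(9)=133496, D(10)=1334961, D(11)=14684570.
Total arrangements: 11! = 39916800.
Probability = D(11)/11! = 1468457/3991680.

Final answer: D(11)/11! = 14684570/39916800 = 0.367879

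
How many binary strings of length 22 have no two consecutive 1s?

Let a(n) count valid strings. If the last bit is 0 the prefix is any valid string of length n-1; if it is 1 the string must end in 01 with a valid prefix of length n-2. So a(n) = a(n-1) + a(n-2), a(1)=2, a(2)=3.
Building up term by term: a(1)=2, a(2)=3, a(3)=5, a(4)=8, a(5)=13, a(6)=21, a(7)=34, a(8)=55, a(9)=89, a(10)=144, a(11)=233, a(12)=377, a(13)=610, a(14)=987, a(15)=1597, a(16)=2584, a(17)=4181, a(18)=6765, a(19)=10946, a(20)=17711, a(21)=28657, a(22)=46368.

Final answer: 46368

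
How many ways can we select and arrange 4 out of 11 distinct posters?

P(11,4) = 11!/(11-4)! = 11!/7!.

Final answer: P(11,4) = 7920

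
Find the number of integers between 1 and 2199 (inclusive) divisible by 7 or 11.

Multiples of 7: 314. Multiples of 11: 199. Of both (lcm=77): 28.
By inclusion-exclusion: 314 + 199 - 28.

Final answer: 485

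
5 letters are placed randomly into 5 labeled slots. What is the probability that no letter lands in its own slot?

Derangements satisfy D(n) = (n-1)(D(n-1) + D(n-2)), starting from D(0)=1, D(1)=0.
Building up: D(2)=1, D(3)=2, D(4)=9, D(5)=44.
Total arrangements: 5! = 120.
Probability = D(5)/5! = 11/30.

Final answer: D(5)/5! = 44/120 = 0.366667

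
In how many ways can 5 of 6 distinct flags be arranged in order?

P(6,5) = 6!/(6-5)! = 6!/1!.

Final answer: P(6,5) = 720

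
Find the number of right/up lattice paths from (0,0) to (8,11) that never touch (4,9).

Total paths to (8,11): C(19,11) = 75582.
Paths through (4,9): C(13,9) x C(6,2) = 10725.
Avoiding (4,9): 75582 - 10725.

Final answer: 64857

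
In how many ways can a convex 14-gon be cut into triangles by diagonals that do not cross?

This is a standard Catalan-number count: the answer is C_n. Here n = 14 - 2 = 12.
C_n = C(2n,n)/(n+1), so C_{12} = C(24,12)/13 = 2704156/13.

Final answer: C_{12} = 208012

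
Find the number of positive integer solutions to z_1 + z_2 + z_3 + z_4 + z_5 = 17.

Substitute z'_i = z_i - 1 (so z'_i >= 0). Then sum z'_i = 17 - 5 = 12.
Stars and bars: C(12+5-1, 5-1) = C(16,4).

Final answer: C(16,4) = 1820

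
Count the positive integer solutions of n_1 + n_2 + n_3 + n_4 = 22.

Substitute n'_i = n_i - 1 (so n'_i >= 0). Then sum n'_i = 22 - 4 = 18.
Stars and bars: C(18+4-1, 4-1) = C(21,3).

Final answer: C(21,3) = 1330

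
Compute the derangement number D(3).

Derangements satisfy D(n) = (n-1)(D(n-1) + D(n-2)), starting from D(0)=1, D(1)=0.
Building up: D(2)=1.
D(3) = 2 x (D(2) + D(1)) = 2 x (1 + 0).

Final answer: D(3) = 2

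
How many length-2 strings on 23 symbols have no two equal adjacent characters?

Let g(n) count such strings. g(1) = 23, and each valid string of length n-1 extends in 22 ways (any symbol but the last), so g(n) = 22 g(n-1).
Total: g(2) = 23 x 22^1.

Final answer: 23 x 22^{1} = 506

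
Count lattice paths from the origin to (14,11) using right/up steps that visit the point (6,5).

Paths (0,0)->(6,5): C(11,5) = 462.
Paths (6,5)->(14,11): C(14,6) = 3003.
By multiplication principle: 462 x 3003.

Final answer: 1387386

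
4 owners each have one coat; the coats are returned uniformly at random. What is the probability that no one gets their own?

D(n) = (n-1)(D(n-1) + D(n-2)), D(0)=1, D(1)=0.
Building up: D(2)=1, D(3)=2, D(4)=9.
Total arrangements: 4! = 24.
Probability = D(4)/4! = 3/8.

Final answer: D(4)/4! = 9/24 = 0.375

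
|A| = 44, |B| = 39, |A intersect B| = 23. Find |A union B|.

|A union B| = |A| + |B| - |A intersect B| = 44 + 39 - 23.

Final answer: 60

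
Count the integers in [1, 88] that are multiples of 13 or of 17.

Multiples of 13: 6. Multiples of 17: 5. Of both (lcm=221): 0.
By inclusion-exclusion: 6 + 5 - 0.

Final answer: 11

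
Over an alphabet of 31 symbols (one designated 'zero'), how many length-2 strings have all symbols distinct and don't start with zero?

First digit: 30 (nonzero). Second: 30 (not first). Third: 29, etc.
Total: 30 x 30.

Final answer: 900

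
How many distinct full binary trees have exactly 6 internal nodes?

This is counted by the nth Catalan number C_n. Here n = 6.
C_n = (2n)!/(n!(n+1)!), so C_{6} = 12!/(6! x 7!) = C(12,6)/7 = 924/7.

Final answer: C_{6} = 132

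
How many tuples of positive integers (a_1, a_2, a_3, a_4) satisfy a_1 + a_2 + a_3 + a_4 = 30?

Substitute a'_i = a_i - 1 (so a'_i >= 0). Then sum a'_i = 30 - 4 = 26.
Stars and bars: C(26+4-1, 4-1) = C(29,3).

Final answer: C(29,3) = 3654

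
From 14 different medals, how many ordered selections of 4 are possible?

P(14,4) = 14!/(14-4)! = 14!/10!.

Final answer: P(14,4) = 24024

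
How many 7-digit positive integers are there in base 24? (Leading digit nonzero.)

Leading digit: 23 options (nonzero). Other 6 digit(s): 24 options each.
Total: 23 x 24^6.

Final answer: 4395368448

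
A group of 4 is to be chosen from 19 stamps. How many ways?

C(19,4) = 19!/(4! x 15!).

Final answer: \binom{19}{4} = 3876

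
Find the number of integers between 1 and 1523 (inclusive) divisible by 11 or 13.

Multiples of 11: 138. Multiples of 13: 117. Of both (lcm=143): 10.
By inclusion-exclusion: 138 + 117 - 10.

Final answer: 245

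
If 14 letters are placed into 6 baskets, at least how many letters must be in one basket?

By the pigeonhole principle: ceiling(14/6).

Final answer: 3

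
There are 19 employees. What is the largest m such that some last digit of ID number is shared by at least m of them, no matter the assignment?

There are 10 possible values for last digit of ID number. With 19 employees and 10 categories, by pigeonhole: ceiling(19/10).

Final answer: 2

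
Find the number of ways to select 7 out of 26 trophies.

C(26,7) = 26!/(7! x 19!).

Final answer: \binom{26}{7} = 657800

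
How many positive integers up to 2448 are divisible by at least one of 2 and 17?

Multiples of 2: 1224. Multiples of 17: 144. Of both (lcm=34): 72.
By inclusion-exclusion: 1224 + 144 - 72.

Final answer: 1296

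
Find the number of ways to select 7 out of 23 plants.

C(23,7) = 23!/(7! x (23-7)!).

Final answer: C(23,7) = 245157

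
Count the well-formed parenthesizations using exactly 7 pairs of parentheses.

The structures are counted by the Catalan number C_n. Here n = 7 (pairs).
C_n = C(2n,n) - C(2n,n+1), so C_{7} = C(14,7) - C(14,8) = 3432 - 3003.

Final answer: C_{7} = 429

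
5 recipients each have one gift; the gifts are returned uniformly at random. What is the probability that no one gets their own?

Derangements satisfy D(n) = (n-1)(D(n-1) + D(n-2)), starting from D(0)=1, D(1)=0.
Building up: D(2)=1, D(3)=2, D(4)=9, D(5)=44.
Total arrangements: 5! = 120.
Probability = D(5)/5! = 11/30.

Final answer: D(5)/5! = 44/120 = 0.366667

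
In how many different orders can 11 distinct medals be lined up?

The number of ways to arrange 11 distinct objects is 11!.

Final answer: 11! = 39916800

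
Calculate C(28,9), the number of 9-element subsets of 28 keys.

C(28,9) = 28!/(9! x 19!).

Final answer: \binom{28}{9} = 6906900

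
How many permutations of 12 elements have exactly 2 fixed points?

Choose which 2 elements are fixed: C(12,2) = 66.
Derange the remaining 10 using D(j) = (j-1)(D(j-1) + D(j-2)), D(0)=1, D(1)=0: D(2)=1, D(3)=2, D(4)=9, D(5)=44, D(6)=265, D(7)=1854, D(8)=14833, D(9)=133496, D(10)=1334961.
Total: 66 x 1334961.

Final answer: C(12,2) D(10) = 88107426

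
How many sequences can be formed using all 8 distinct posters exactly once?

The number of ways to arrange 8 distinct objects is 8!.

Final answer: 8! = 40320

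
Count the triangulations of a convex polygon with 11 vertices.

The structures are counted by the Catalan number C_n. Here n = 11 - 2 = 9.
C_n = (2n)!/(n!(n+1)!), so C_{9} = 18!/(9! x 10!) = C(18,9)/10 = 48620/10.

Final answer: C_{9} = 4862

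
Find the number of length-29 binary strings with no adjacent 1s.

A valid string ends in 0 (append to any length-(n-1) valid string) or in 01 (append to any length-(n-2) valid string), so a(n) = a(n-1) + a(n-2) with a(1)=2, a(2)=3.
Building up term by term: a(1)=2, a(2)=3, a(3)=5, a(4)=8, a(5)=13, a(6)=21, a(7)=34, a(8)=55, a(9)=89, a(10)=144, a(11)=233, a(12)=377, a(13)=610, a(14)=987, a(15)=1597, a(16)=2584, a(17)=4181, a(18)=6765, a(19)=10946, a(20)=17711, a(21)=28657, a(22)=46368, a(23)=75025, a(24)=121393, a(25)=196418, a(26)=317811, a(27)=514229, a(28)=832040, a(29)=1346269.

Final answer: 1346269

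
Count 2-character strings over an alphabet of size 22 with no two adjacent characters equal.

First character: 22 choices. Each subsequent: 21 choices (must differ from the previous one).
Total: 22 x 21^1.

Final answer: 22 x 21^{1} = 462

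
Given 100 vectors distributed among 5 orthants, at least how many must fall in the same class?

By pigeonhole with 100 objects and 5 categories: ceiling(100/5).

Final answer: 20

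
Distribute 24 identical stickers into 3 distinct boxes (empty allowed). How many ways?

Stars and bars: C(n+k-1, k-1) = C(26,2).

Final answer: C(26,2) = 325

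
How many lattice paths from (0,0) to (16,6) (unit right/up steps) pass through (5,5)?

Paths (0,0)->(5,5): C(10,5) = 252.
Paths (5,5)->(16,6): C(12,1) = 12.
By multiplication principle: 252 x 12.

Final answer: 3024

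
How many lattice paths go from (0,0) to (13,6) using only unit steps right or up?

Each path has 13 right steps and 6 up steps in some order (19 steps total).
Choose which 6 of the 19 steps are up: C(19,6).

Final answer: C(19,6) = 27132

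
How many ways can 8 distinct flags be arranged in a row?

The number of ways to arrange 8 distinct objects is 8!.

Final answer: 8! = 40320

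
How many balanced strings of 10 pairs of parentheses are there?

This is counted by the nth Catalan number C_n. Here n = 10 (pairs).
C_n = (2n)!/(n!(n+1)!), so C_{10} = 20!/(10! x 11!) = C(20,10)/11 = 184756/11.

Final answer: C_{10} = 16796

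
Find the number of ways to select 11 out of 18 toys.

C(18,11) = 18!/(11! x 7!).

Final answer: \binom{18}{11} = 31824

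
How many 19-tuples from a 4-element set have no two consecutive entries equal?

First character: 4 choices. Each subsequent: 3 choices (must differ from the previous one).
Total: 4 x 3^18.

Final answer: 4 x 3^{18} = 1549681956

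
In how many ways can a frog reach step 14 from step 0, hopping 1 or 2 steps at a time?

Let f(n) count the ways. The last step is size 1 or 2, so f(n) = f(n-1) + f(n-2) with f(1)=1, f(2)=2.
Building up term by term: f(1)=1, f(2)=2, f(3)=3, f(4)=5, f(5)=8, f(6)=13, f(7)=21, f(8)=34, f(9)=55, f(10)=89, f(11)=144, f(12)=233, f(13)=377, f(14)=610.

Final answer: 610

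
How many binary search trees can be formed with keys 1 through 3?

This is a standard Catalan-number count: the answer is C_n. Here n = 3.
C_n = C(2n,n)/(n+1), so C_{3} = C(6,3)/4 = 20/4.

Final answer: C_{3} = 5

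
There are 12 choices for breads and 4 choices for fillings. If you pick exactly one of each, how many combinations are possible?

By the multiplication principle: 12 x 4.

Final answer: 48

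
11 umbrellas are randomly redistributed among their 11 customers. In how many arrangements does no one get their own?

Derangements satisfy D(n) = (n-1)(D(n-1) + D(n-2)), starting from D(0)=1, D(1)=0.
D(2) = 1 x (0 + 1) = 1
D(3) = 2 x (1 + 0) = 2
D(4) = 3 x (2 + 1) = 9
D(5) = 4 x (9 + 2) = 44
D(6) = 5 x (44 + 9) = 265
D(7) = 6 x (265 + 44) = 1854
D(8) = 7 x (1854 + 265) = 14833
D(9) = 8 x (14833 + 1854) = 133496
D(10) = 9 x (133496 + 14833) = 1334961
D(11) = 10 x (D(10) + D(9)) = 10 x (1334961 + 133496)

Final answer: D(11) = 14684570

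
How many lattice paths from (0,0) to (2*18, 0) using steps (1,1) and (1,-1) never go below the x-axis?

Total monotonic paths to (18,18): C(36,18) = 9075135300.
Paths that cross above y=x (reflection bijection): C(36,19) = 8597496600.
Valid Dyck paths: 9075135300 - 8597496600.
(Check: C(36,18) - C(36,19) = C(36,18)/19, the Catalan number C_{18}.)

Final answer: C_{18} = 477638700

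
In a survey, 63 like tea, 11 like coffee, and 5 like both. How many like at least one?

|A union B| = |A| + |B| - |A intersect B| = 63 + 11 - 5.

Final answer: 69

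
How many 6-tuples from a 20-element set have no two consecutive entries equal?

Let g(n) count such strings. g(1) = 20, and each valid string of length n-1 extends in 19 ways (any symbol but the last), so g(n) = 19 g(n-1).
Total: g(6) = 20 x 19^5.

Final answer: 20 x 19^{5} = 49521980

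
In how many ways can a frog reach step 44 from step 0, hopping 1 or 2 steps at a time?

Let f(n) count the ways. The last step is size 1 or 2, so f(n) = f(n-1) + f(n-2) with f(1)=1, f(2)=2.
Building up term by term: f(1)=1, f(2)=2, f(3)=3, f(4)=5, f(5)=8, f(6)=13, f(7)=21, f(8)=34, f(9)=55, f(10)=89, f(11)=144, f(12)=233, f(13)=377, f(14)=610, f(15)=987, f(16)=1597, f(17)=2584, f(18)=4181, f(19)=6765, f(20)=10946, f(21)=17711, f(22)=28657, f(23)=46368, f(24)=75025, f(25)=121393, f(26)=196418, f(27)=317811, f(28)=514229, f(29)=832040, f(30)=1346269, f(31)=2178309, f(32)=3524578, f(33)=5702887, f(34)=9227465, f(35)=14930352, f(36)=24157817, f(37)=39088169, f(38)=63245986, f(39)=102334155, f(40)=165580141, f(41)=267914296, f(42)=433494437, f(43)=701408733, f(44)=1134903170.

Final answer: 1134903170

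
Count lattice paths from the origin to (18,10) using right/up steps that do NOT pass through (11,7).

Total paths to (18,10): C(28,10) = 13123110.
Paths through (11,7): C(18,7) x C(10,3) = 3818880.
Avoiding (11,7): 13123110 - 3818880.

Final answer: 9304230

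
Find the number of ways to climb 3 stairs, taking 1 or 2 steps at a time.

Let f(n) be the number of climbs. Removing the last move (1 or 2 steps) gives f(n) = f(n-1) + f(n-2); base cases f(1)=1, f(2)=2.
Building up term by term: f(1)=1, f(2)=2, f(3)=3.

Final answer: 3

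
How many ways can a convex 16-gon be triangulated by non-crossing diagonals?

This is counted by the nth Catalan number C_n. Here n = 16 - 2 = 14.
C_n = C(2n,n)/(n+1), so C_{14} = C(28,14)/15 = 40116600/15.

Final answer: C_{14} = 2674440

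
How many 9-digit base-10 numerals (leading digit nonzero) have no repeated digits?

The leading digit has 9 choices (anything but zero); the next has 9 (anything but the first), then 8, and so on, one fewer each time.
Total: 9 x 9 x 8 x 7 x 6 x 5 x 4 x 3 x 2.

Final answer: 3265920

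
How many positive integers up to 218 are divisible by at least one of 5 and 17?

Multiples of 5: 43. Multiples of 17: 12. Of both (lcm=85): 2.
By inclusion-exclusion: 43 + 12 - 2.

Final answer: 53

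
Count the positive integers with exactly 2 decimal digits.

First digit: 9 choices (1-9). Each of the remaining 1 digit: 10 choices.
Total: 9 x 10^1.

Final answer: 90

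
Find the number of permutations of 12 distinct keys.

The number of ways to arrange 12 distinct objects is 12!.

Final answer: 12! = 479001600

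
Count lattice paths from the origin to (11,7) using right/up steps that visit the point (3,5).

Paths (0,0)->(3,5): C(8,5) = 56.
Paths (3,5)->(11,7): C(10,2) = 45.
By multiplication principle: 56 x 45.

Final answer: 2520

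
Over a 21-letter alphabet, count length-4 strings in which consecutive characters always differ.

First character: 21 choices. Each subsequent: 20 choices (must differ from the previous one).
Total: 21 x 20^3.

Final answer: 21 x 20^{3} = 168000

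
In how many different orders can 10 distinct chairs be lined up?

The number of ways to arrange 10 distinct objects is 10!.

Final answer: 10! = 3628800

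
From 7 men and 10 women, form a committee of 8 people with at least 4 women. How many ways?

Sum over valid woman counts:
C(10,4)C(7,4) = 7350
C(10,5)C(7,3) = 8820
C(10,6)C(7,2) = 4410
C(10,7)C(7,1) = 840
C(10,8)C(7,0) = 45
Total: 7350 + 8820 + 4410 + 840 + 45.

Final answer: 21465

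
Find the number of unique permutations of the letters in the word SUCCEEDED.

Letters (C:2, D:2, E:3, S:1, U:1). Total letters: 9.
Permutations = 9!/(3! x 2! x 2!).

Final answer: 15120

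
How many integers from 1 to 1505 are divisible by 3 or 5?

Multiples of 3: 501. Multiples of 5: 301. Of both (lcm=15): 100.
By inclusion-exclusion: 501 + 301 - 100.

Final answer: 702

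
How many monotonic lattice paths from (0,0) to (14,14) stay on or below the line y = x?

Total monotonic paths to (14,14): C(28,14) = 40116600.
Paths that cross above y=x (reflection bijection): C(28,15) = 37442160.
Valid Dyck paths: 40116600 - 37442160.
(Check: C(28,14) - C(28,15) = C(28,14)/15, the Catalan number C_{14}.)

Final answer: C_{14} = 2674440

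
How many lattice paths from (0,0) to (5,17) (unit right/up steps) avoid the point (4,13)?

Total paths to (5,17): C(22,17) = 26334.
Paths through (4,13): C(17,13) x C(5,4) = 11900.
Avoiding (4,13): 26334 - 11900.

Final answer: 14434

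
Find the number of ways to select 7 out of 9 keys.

C(9,7) = 9!/(7! x (9-7)!).

Final answer: C(9,7) = 36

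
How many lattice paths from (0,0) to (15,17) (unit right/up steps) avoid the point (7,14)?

Total paths to (15,17): C(32,17) = 565722720.
Paths through (7,14): C(21,14) x C(11,3) = 19186200.
Avoiding (7,14): 565722720 - 19186200.

Final answer: 546536520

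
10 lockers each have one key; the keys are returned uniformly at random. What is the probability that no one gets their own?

Use the recurrence D(n) = (n-1)(D(n-1) + D(n-2)) with D(0)=1, D(1)=0.
Building up: D(2)=1, D(3)=2, D(4)=9, D(5)=44, D(6)=265, D(7)=1854, D(8)=14833, D(9)=133496, D(10)=1334961.
Total arrangements: 10! = 3628800.
Probability = D(10)/10! = 16481/44800.

Final answer: D(10)/10! = 1334961/3628800 = 0.367879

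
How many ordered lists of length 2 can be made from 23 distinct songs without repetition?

P(23,2) = 23!/(23-2)! = 23!/21!.

Final answer: P(23,2) = 506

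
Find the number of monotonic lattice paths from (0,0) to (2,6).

Each path has 2 right steps and 6 up steps in some order (8 steps total).
Choose which 6 of the 8 steps are up: C(8,6).

Final answer: C(8,6) = 28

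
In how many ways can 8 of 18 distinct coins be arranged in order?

P(18,8) = 18!/(18-8)! = 18!/10!.

Final answer: P(18,8) = 1764322560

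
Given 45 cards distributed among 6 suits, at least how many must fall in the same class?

By pigeonhole with 45 objects and 6 categories: ceiling(45/6).

Final answer: 8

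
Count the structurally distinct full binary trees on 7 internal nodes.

The structures are counted by the Catalan number C_n. Here n = 7.
C_n = (2n)!/(n!(n+1)!), so C_{7} = 14!/(7! x 8!) = C(14,7)/8 = 3432/8.

Final answer: C_{7} = 429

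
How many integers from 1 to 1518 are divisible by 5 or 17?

Multiples of 5: 303. Multiples of 17: 89. Of both (lcm=85): 17.
By inclusion-exclusion: 303 + 89 - 17.

Final answer: 375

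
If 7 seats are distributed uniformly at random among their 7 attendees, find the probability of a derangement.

Derangements satisfy D(n) = (n-1)(D(n-1) + D(n-2)), starting from D(0)=1, D(1)=0.
Building up: D(2)=1, D(3)=2, D(4)=9, D(5)=44, D(6)=265, D(7)=1854.
Total arrangements: 7! = 5040.
Probability = D(7)/7! = 103/280.

Final answer: D(7)/7! = 1854/5040 = 0.367857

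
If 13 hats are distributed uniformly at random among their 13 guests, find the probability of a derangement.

Derangements satisfy D(n) = (n-1)(D(n-1) + D(n-2)), starting from D(0)=1, D(1)=0.
Building up: D(2)=1, D(3)=2, D(4)=9, D(5)=44, D(6)=265, D(7)=1854, D(8)=14833, D(9)=133496, D(10)=1334961, D(11)=14684570, D(12)=176214841, D(13)=2290792932.
Total arrangements: 13! = 6227020800.
Probability = D(13)/13! = 63633137/172972800.

Final answer: D(13)/13! = 2290792932/6227020800 = 0.367879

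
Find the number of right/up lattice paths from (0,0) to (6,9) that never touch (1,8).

Total paths to (6,9): C(15,9) = 5005.
Paths through (1,8): C(9,8) x C(6,1) = 54.
Avoiding (1,8): 5005 - 54.

Final answer: 4951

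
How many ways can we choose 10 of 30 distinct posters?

C(30,10) = 30!/(10! x 20!).

Final answer: \binom{30}{10} = 30045015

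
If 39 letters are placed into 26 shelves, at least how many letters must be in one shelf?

By the pigeonhole principle: ceiling(39/26).

Final answer: 2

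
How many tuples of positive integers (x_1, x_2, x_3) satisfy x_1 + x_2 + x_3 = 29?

Substitute x'_i = x_i - 1 (so x'_i >= 0). Then sum x'_i = 29 - 3 = 26.
Stars and bars: C(26+3-1, 3-1) = C(28,2).

Final answer: C(28,2) = 378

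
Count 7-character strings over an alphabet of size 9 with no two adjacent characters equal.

Let g(n) count such strings. g(1) = 9, and each valid string of length n-1 extends in 8 ways (any symbol but the last), so g(n) = 8 g(n-1).
Total: g(7) = 9 x 8^6.

Final answer: 9 x 8^{6} = 2359296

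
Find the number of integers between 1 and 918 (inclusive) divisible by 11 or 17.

Multiples of 11: 83. Multiples of 17: 54. Of both (lcm=187): 4.
By inclusion-exclusion: 83 + 54 - 4.

Final answer: 133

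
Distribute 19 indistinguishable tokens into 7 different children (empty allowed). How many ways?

Stars and bars: C(n+k-1, k-1) = C(25,6).

Final answer: C(25,6) = 177100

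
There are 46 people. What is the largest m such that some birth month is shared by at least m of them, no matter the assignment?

There are 12 possible values for birth month. With 46 people and 12 categories, by pigeonhole: ceiling(46/12).

Final answer: 4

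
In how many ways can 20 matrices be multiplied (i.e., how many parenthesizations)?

This is counted by the nth Catalan number C_n. Here n = 20 - 1 = 19.
C_n = C(2n,n)/(n+1), so C_{19} = C(38,19)/20 = 35345263800/20.

Final answer: C_{19} = 1767263190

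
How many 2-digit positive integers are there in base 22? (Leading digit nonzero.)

These are the integers in [22^1, 22^2), so the count is 22^2 - 22^1 = 21 x 22^1.

Final answer: 462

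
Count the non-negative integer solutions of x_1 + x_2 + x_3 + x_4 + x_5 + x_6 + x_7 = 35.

Stars and bars with 35 stars and 6 bars:
C(35+7-1, 7-1) = C(41,6).

Final answer: C(41,6) = 4496388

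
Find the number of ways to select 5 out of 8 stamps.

C(8,5) = 8!/(5! x 3!).

Final answer: \binom{8}{5} = 56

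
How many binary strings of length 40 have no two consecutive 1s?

A valid string ends in 0 (append to any length-(n-1) valid string) or in 01 (append to any length-(n-2) valid string), so a(n) = a(n-1) + a(n-2) with a(1)=2, a(2)=3.
Building up term by term: a(1)=2, a(2)=3, a(3)=5, a(4)=8, a(5)=13, a(6)=21, a(7)=34, a(8)=55, a(9)=89, a(10)=144, a(11)=233, a(12)=377, a(13)=610, a(14)=987, a(15)=1597, a(16)=2584, a(17)=4181, a(18)=6765, a(19)=10946, a(20)=17711, a(21)=28657, a(22)=46368, a(23)=75025, a(24)=121393, a(25)=196418, a(26)=317811, a(27)=514229, a(28)=832040, a(29)=1346269, a(30)=2178309, a(31)=3524578, a(32)=5702887, a(33)=9227465, a(34)=14930352, a(35)=24157817, a(36)=39088169, a(37)=63245986, a(38)=102334155, a(39)=165580141, a(40)=267914296.

Final answer: 267914296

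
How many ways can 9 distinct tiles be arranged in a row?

The number of ways to arrange 9 distinct objects is 9!.

Final answer: 9! = 362880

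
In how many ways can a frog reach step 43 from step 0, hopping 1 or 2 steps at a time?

Condition on the final move: it is a 1-step (f(n-1) ways to get there) or a 2-step (f(n-2) ways), so f(n) = f(n-1) + f(n-2), with f(1)=1, f(2)=2.
Computing successive values: f(1)=1, f(2)=2, f(3)=3, f(4)=5, f(5)=8, f(6)=13, f(7)=21, f(8)=34, f(9)=55, f(10)=89, f(11)=144, f(12)=233, f(13)=377, f(14)=610, f(15)=987, f(16)=1597, f(17)=2584, f(18)=4181, f(19)=6765, f(20)=10946, f(21)=17711, f(22)=28657, f(23)=46368, f(24)=75025, f(25)=121393, f(26)=196418, f(27)=317811, f(28)=514229, f(29)=832040, f(30)=1346269, f(31)=2178309, f(32)=3524578, f(33)=5702887, f(34)=9227465, f(35)=14930352, f(36)=24157817, f(37)=39088169, f(38)=63245986, f(39)=102334155, f(40)=165580141, f(41)=267914296, f(42)=433494437, f(43)=701408733.

Final answer: 701408733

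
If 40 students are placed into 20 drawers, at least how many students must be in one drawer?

By the pigeonhole principle: ceiling(40/20).

Final answer: 2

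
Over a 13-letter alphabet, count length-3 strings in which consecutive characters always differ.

First character: 13 choices. Each subsequent: 12 choices (must differ from the previous one).
Total: 13 x 12^2.

Final answer: 13 x 12^{2} = 1872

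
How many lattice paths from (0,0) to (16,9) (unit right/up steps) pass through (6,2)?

Paths (0,0)->(6,2): C(8,2) = 28.
Paths (6,2)->(16,9): C(17,7) = 19448.
By multiplication principle: 28 x 19448.

Final answer: 544544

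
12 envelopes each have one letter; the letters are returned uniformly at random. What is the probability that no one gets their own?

Use the recurrence D(n) = (n-1)(D(n-1) + D(n-2)) with D(0)=1, D(1)=0.
Building up: D(2)=1, D(3)=2, D(4)=9, D(5)=44, D(6)=265, D(7)=1854, D(8)=14833, D(9)=133496, D(10)=1334961, D(11)=14684570, D(12)=176214841.
Total arrangements: 12! = 479001600.
Probability = D(12)/12! = 16019531/43545600.

Final answer: D(12)/12! = 176214841/479001600 = 0.367879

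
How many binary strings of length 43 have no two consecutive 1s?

Classify by the final bit: ...0 gives a(n-1) strings, ...01 gives a(n-2) strings. Thus a(n) = a(n-1) + a(n-2) with a(1)=2, a(2)=3.
Iterating the recurrence: a(1)=2, a(2)=3, a(3)=5, a(4)=8, a(5)=13, a(6)=21, a(7)=34, a(8)=55, a(9)=89, a(10)=144, a(11)=233, a(12)=377, a(13)=610, a(14)=987, a(15)=1597, a(16)=2584, a(17)=4181, a(18)=6765, a(19)=10946, a(20)=17711, a(21)=28657, a(22)=46368, a(23)=75025, a(24)=121393, a(25)=196418, a(26)=317811, a(27)=514229, a(28)=832040, a(29)=1346269, a(30)=2178309, a(31)=3524578, a(32)=5702887, a(33)=9227465, a(34)=14930352, a(35)=24157817, a(36)=39088169, a(37)=63245986, a(38)=102334155, a(39)=165580141, a(40)=267914296, a(41)=433494437, a(42)=701408733, a(43)=1134903170.

Final answer: 1134903170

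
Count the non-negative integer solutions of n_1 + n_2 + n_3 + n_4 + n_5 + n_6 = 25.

Stars and bars with 25 stars and 5 bars:
C(25+6-1, 6-1) = C(30,5).

Final answer: C(30,5) = 142506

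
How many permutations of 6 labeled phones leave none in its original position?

Use the recurrence D(n) = (n-1)(D(n-1) + D(n-2)) with D(0)=1, D(1)=0.
D(2) = 1 x (0 + 1) = 1
D(3) = 2 x (1 + 0) = 2
D(4) = 3 x (2 + 1) = 9
D(5) = 4 x (9 + 2) = 44
D(6) = 5 x (D(5) + D(4)) = 5 x (44 + 9)

Final answer: D(6) = 265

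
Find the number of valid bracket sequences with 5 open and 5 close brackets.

This is counted by the nth Catalan number C_n. Here n = 5 (pairs).
C_n = (2n)!/(n!(n+1)!), so C_{5} = 10!/(5! x 6!) = C(10,5)/6 = 252/6.

Final answer: C_{5} = 42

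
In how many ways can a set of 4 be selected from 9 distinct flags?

C(9,4) = 9!/(4! x (9-4)!).

Final answer: C(9,4) = 126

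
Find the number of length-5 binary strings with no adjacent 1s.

Classify by the final bit: ...0 gives a(n-1) strings, ...01 gives a(n-2) strings. Thus a(n) = a(n-1) + a(n-2) with a(1)=2, a(2)=3.
Iterating the recurrence: a(1)=2, a(2)=3, a(3)=5, a(4)=8, a(5)=13.

Final answer: 13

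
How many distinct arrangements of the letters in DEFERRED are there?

Letters (D:2, E:3, F:1, R:2). Total letters: 8.
Permutations = 8!/(3! x 2! x 2!).

Final answer: 1680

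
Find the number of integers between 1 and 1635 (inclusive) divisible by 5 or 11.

Multiples of 5: 327. Multiples of 11: 148. Of both (lcm=55): 29.
By inclusion-exclusion: 327 + 148 - 29.

Final answer: 446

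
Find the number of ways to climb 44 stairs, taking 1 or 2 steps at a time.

Let f(n) be the number of climbs. Removing the last move (1 or 2 steps) gives f(n) = f(n-1) + f(n-2); base cases f(1)=1, f(2)=2.
Computing successive values: f(1)=1, f(2)=2, f(3)=3, f(4)=5, f(5)=8, f(6)=13, f(7)=21, f(8)=34, f(9)=55, f(10)=89, f(11)=144, f(12)=233, f(13)=377, f(14)=610, f(15)=987, f(16)=1597, f(17)=2584, f(18)=4181, f(19)=6765, f(20)=10946, f(21)=17711, f(22)=28657, f(23)=46368, f(24)=75025, f(25)=121393, f(26)=196418, f(27)=317811, f(28)=514229, f(29)=832040, f(30)=1346269, f(31)=2178309, f(32)=3524578, f(33)=5702887, f(34)=9227465, f(35)=14930352, f(36)=24157817, f(37)=39088169, f(38)=63245986, f(39)=102334155, f(40)=165580141, f(41)=267914296, f(42)=433494437, f(43)=701408733, f(44)=1134903170.

Final answer: 1134903170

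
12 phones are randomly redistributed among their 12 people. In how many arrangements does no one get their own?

D(n) = (n-1)(D(n-1) + D(n-2)), D(0)=1, D(1)=0.
D(2) = 1 x (0 + 1) = 1
D(3) = 2 x (1 + 0) = 2
D(4) = 3 x (2 + 1) = 9
D(5) = 4 x (9 + 2) = 44
D(6) = 5 x (44 + 9) = 265
D(7) = 6 x (265 + 44) = 1854
D(8) = 7 x (1854 + 265) = 14833
D(9) = 8 x (14833 + 1854) = 133496
D(10) = 9 x (133496 + 14833) = 1334961
D(11) = 10 x (1334961 + 133496) = 14684570
D(12) = 11 x (D(11) + D(10)) = 11 x (14684570 + 1334961)

Final answer: D(12) = 176214841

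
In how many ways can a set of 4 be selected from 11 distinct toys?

C(11,4) = 11!/(4! x 7!).

Final answer: \binom{11}{4} = 330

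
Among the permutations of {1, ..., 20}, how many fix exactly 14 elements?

Choose which 14 elements are fixed: C(20,14) = 38760.
Derange the remaining 6 using D(j) = (j-1)(D(j-1) + D(j-2)), D(0)=1, D(1)=0: D(2)=1, D(3)=2, D(4)=9, D(5)=44, D(6)=265.
Total: 38760 x 265.

Final answer: C(20,14) D(6) = 10271400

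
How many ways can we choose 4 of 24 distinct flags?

C(24,4) = 24!/(4! x (24-4)!).

Final answer: C(24,4) = 10626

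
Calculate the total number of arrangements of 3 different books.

The number of ways to arrange 3 distinct objects is 3!.

Final answer: 3! = 6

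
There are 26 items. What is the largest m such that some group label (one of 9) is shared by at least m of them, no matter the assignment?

There are 9 possible values for group label (one of 9). With 26 items and 9 categories, by pigeonhole: ceiling(26/9).

Final answer: 3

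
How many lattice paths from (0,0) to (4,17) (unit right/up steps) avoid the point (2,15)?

Total paths to (4,17): C(21,17) = 5985.
Paths through (2,15): C(17,15) x C(4,2) = 816.
Avoiding (2,15): 5985 - 816.

Final answer: 5169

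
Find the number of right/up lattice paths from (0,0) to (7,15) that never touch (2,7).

Total paths to (7,15): C(22,15) = 170544.
Paths through (2,7): C(9,7) x C(13,8) = 46332.
Avoiding (2,7): 170544 - 46332.

Final answer: 124212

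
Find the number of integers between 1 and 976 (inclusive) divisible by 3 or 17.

Multiples of 3: 325. Multiples of 17: 57. Of both (lcm=51): 19.
By inclusion-exclusion: 325 + 57 - 19.

Final answer: 363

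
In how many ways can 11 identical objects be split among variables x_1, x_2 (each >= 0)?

Stars and bars with 11 stars and 1 bars:
C(11+2-1, 2-1) = C(12,1).

Final answer: C(12,1) = 12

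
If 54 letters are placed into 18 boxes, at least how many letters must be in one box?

By the pigeonhole principle: ceiling(54/18).

Final answer: 3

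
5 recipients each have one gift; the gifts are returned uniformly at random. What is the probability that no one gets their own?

Use the recurrence D(n) = (n-1)(D(n-1) + D(n-2)) with D(0)=1, D(1)=0.
Building up: D(2)=1, D(3)=2, D(4)=9, D(5)=44.
Total arrangements: 5! = 120.
Probability = D(5)/5! = 11/30.

Final answer: D(5)/5! = 44/120 = 0.366667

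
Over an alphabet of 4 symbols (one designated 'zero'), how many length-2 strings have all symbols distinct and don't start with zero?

First digit: 3 (nonzero). Second: 3 (not first). Third: 2, etc.
Total: 3 x 3.

Final answer: 9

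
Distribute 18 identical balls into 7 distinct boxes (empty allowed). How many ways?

Stars and bars: C(n+k-1, k-1) = C(24,6).

Final answer: C(24,6) = 134596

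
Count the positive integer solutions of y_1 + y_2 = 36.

Substitute y'_i = y_i - 1 (so y'_i >= 0). Then sum y'_i = 36 - 2 = 34.
Stars and bars: C(34+2-1, 2-1) = C(35,1).

Final answer: C(35,1) = 35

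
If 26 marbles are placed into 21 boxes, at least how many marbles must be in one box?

By the pigeonhole principle: ceiling(26/21).

Final answer: 2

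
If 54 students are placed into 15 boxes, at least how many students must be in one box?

By the pigeonhole principle: ceiling(54/15).

Final answer: 4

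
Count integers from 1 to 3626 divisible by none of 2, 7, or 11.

|div by 2|=1813, |div by 7|=518, |div by 11|=329.
|div by 2&7|=259, |div by 2&11|=164, |div by 7&11|=47, |div by all|=23.
By inclusion-exclusion, divisible by at least one: 1813+518+329-259-164-47+23 = 2213.
Not divisible by any: 3626 - 2213.

Final answer: 1413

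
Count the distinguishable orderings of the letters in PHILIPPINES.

Letters (E:1, H:1, I:3, L:1, N:1, P:3, S:1). Total letters: 11.
Permutations = 11!/(3! x 3!).

Final answer: 1108800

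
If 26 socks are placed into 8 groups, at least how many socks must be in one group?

By the pigeonhole principle: ceiling(26/8).

Final answer: 4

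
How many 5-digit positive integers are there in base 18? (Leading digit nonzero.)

These are the integers in [18^4, 18^5), so the count is 18^5 - 18^4 = 17 x 18^4.

Final answer: 1784592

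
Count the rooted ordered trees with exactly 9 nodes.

This is a standard Catalan-number count: the answer is C_n. Here n = 9 - 1 = 8.
C_n = (2n)!/(n!(n+1)!), so C_{8} = 16!/(8! x 9!) = C(16,8)/9 = 12870/9.

Final answer: C_{8} = 1430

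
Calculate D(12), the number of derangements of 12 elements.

Derangements satisfy D(n) = (n-1)(D(n-1) + D(n-2)), starting from D(0)=1, D(1)=0.
Building up: D(2)=1, D(3)=2, D(4)=9, D(5)=44, D(6)=265, D(7)=1854, D(8)=14833, D(9)=133496, D(10)=1334961, D(11)=14684570.
D(12) = 11 x (D(11) + D(10)) = 11 x (14684570 + 1334961).

Final answer: D(12) = 176214841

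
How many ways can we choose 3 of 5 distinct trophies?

C(5,3) = 5!/(3! x (5-3)!).

Final answer: C(5,3) = 10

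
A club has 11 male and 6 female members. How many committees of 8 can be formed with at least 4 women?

Sum over valid woman counts:
C(6,4)C(11,4) = 4950
C(6,5)C(11,3) = 990
C(6,6)C(11,2) = 55
Total: 4950 + 990 + 55.

Final answer: 5995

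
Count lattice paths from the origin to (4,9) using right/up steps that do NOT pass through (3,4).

Total paths to (4,9): C(13,9) = 715.
Paths through (3,4): C(7,4) x C(6,5) = 210.
Avoiding (3,4): 715 - 210.

Final answer: 505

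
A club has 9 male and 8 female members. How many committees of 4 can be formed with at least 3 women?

Sum over valid woman counts:
C(8,3)C(9,1) = 504
C(8,4)C(9,0) = 70
Total: 504 + 70.

Final answer: 574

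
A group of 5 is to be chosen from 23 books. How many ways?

C(23,5) = 23!/(5! x (23-5)!).

Final answer: C(23,5) = 33649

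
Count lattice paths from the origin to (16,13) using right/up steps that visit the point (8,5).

Paths (0,0)->(8,5): C(13,5) = 1287.
Paths (8,5)->(16,13): C(16,8) = 12870.
By multiplication principle: 1287 x 12870.

Final answer: 16563690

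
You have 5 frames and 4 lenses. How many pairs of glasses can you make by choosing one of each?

By the multiplication principle: 5 x 4.

Final answer: 20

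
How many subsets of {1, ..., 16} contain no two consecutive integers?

Condition on whether n belongs to the subset: if not, any valid subset of {1, ..., n-1} works (a(n-1)); if so, n-1 is excluded and the rest is a valid subset of {1, ..., n-2} (a(n-2)). Hence a(n) = a(n-1) + a(n-2), a(1)=2, a(2)=3.
Building up term by term: a(1)=2, a(2)=3, a(3)=5, a(4)=8, a(5)=13, a(6)=21, a(7)=34, a(8)=55, a(9)=89, a(10)=144, a(11)=233, a(12)=377, a(13)=610, a(14)=987, a(15)=1597, a(16)=2584.

Final answer: 2584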